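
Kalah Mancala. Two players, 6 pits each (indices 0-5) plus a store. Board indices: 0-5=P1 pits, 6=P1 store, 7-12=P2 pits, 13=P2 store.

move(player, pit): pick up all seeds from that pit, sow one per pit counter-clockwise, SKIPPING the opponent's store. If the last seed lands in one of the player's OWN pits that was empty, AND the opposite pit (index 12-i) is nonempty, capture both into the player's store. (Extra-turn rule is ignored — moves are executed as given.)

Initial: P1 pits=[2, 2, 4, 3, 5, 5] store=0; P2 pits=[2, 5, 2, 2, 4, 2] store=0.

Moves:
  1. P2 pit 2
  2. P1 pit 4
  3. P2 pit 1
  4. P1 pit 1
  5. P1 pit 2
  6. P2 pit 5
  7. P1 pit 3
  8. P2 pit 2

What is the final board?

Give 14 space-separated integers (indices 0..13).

Move 1: P2 pit2 -> P1=[2,2,4,3,5,5](0) P2=[2,5,0,3,5,2](0)
Move 2: P1 pit4 -> P1=[2,2,4,3,0,6](1) P2=[3,6,1,3,5,2](0)
Move 3: P2 pit1 -> P1=[3,2,4,3,0,6](1) P2=[3,0,2,4,6,3](1)
Move 4: P1 pit1 -> P1=[3,0,5,4,0,6](1) P2=[3,0,2,4,6,3](1)
Move 5: P1 pit2 -> P1=[3,0,0,5,1,7](2) P2=[4,0,2,4,6,3](1)
Move 6: P2 pit5 -> P1=[4,1,0,5,1,7](2) P2=[4,0,2,4,6,0](2)
Move 7: P1 pit3 -> P1=[4,1,0,0,2,8](3) P2=[5,1,2,4,6,0](2)
Move 8: P2 pit2 -> P1=[4,1,0,0,2,8](3) P2=[5,1,0,5,7,0](2)

Answer: 4 1 0 0 2 8 3 5 1 0 5 7 0 2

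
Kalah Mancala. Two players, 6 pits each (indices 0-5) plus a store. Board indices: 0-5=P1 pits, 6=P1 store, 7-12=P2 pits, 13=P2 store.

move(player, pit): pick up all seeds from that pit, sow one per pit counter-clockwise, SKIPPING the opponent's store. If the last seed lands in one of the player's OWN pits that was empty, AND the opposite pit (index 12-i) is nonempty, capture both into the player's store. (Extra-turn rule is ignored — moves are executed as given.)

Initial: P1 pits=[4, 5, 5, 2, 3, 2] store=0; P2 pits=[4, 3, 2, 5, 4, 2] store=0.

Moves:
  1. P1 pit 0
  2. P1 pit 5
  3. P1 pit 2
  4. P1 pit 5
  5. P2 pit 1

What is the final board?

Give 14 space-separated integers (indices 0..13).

Move 1: P1 pit0 -> P1=[0,6,6,3,4,2](0) P2=[4,3,2,5,4,2](0)
Move 2: P1 pit5 -> P1=[0,6,6,3,4,0](1) P2=[5,3,2,5,4,2](0)
Move 3: P1 pit2 -> P1=[0,6,0,4,5,1](2) P2=[6,4,2,5,4,2](0)
Move 4: P1 pit5 -> P1=[0,6,0,4,5,0](3) P2=[6,4,2,5,4,2](0)
Move 5: P2 pit1 -> P1=[0,6,0,4,5,0](3) P2=[6,0,3,6,5,3](0)

Answer: 0 6 0 4 5 0 3 6 0 3 6 5 3 0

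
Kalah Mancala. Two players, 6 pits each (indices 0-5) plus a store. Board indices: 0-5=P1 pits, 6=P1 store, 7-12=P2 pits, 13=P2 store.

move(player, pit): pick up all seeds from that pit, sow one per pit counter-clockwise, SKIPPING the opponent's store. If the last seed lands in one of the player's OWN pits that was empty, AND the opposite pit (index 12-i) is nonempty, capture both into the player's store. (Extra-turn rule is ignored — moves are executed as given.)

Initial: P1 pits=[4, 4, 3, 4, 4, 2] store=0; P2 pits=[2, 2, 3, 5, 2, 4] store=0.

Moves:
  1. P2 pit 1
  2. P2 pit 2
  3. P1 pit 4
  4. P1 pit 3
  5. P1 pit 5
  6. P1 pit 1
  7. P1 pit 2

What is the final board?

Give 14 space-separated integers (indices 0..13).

Answer: 4 0 0 2 3 1 10 0 2 1 7 3 5 1

Derivation:
Move 1: P2 pit1 -> P1=[4,4,3,4,4,2](0) P2=[2,0,4,6,2,4](0)
Move 2: P2 pit2 -> P1=[4,4,3,4,4,2](0) P2=[2,0,0,7,3,5](1)
Move 3: P1 pit4 -> P1=[4,4,3,4,0,3](1) P2=[3,1,0,7,3,5](1)
Move 4: P1 pit3 -> P1=[4,4,3,0,1,4](2) P2=[4,1,0,7,3,5](1)
Move 5: P1 pit5 -> P1=[4,4,3,0,1,0](3) P2=[5,2,1,7,3,5](1)
Move 6: P1 pit1 -> P1=[4,0,4,1,2,0](9) P2=[0,2,1,7,3,5](1)
Move 7: P1 pit2 -> P1=[4,0,0,2,3,1](10) P2=[0,2,1,7,3,5](1)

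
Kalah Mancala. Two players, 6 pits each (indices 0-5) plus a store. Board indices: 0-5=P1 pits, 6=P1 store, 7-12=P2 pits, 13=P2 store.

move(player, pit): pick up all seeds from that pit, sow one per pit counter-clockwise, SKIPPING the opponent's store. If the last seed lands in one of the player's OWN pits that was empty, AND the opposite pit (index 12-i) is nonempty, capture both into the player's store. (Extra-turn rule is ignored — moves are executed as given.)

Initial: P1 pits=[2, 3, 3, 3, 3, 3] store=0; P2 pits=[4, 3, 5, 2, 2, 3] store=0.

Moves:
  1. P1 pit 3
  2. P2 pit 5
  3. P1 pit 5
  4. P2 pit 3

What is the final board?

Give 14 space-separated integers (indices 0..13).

Answer: 0 4 3 0 4 0 2 5 4 6 0 3 0 5

Derivation:
Move 1: P1 pit3 -> P1=[2,3,3,0,4,4](1) P2=[4,3,5,2,2,3](0)
Move 2: P2 pit5 -> P1=[3,4,3,0,4,4](1) P2=[4,3,5,2,2,0](1)
Move 3: P1 pit5 -> P1=[3,4,3,0,4,0](2) P2=[5,4,6,2,2,0](1)
Move 4: P2 pit3 -> P1=[0,4,3,0,4,0](2) P2=[5,4,6,0,3,0](5)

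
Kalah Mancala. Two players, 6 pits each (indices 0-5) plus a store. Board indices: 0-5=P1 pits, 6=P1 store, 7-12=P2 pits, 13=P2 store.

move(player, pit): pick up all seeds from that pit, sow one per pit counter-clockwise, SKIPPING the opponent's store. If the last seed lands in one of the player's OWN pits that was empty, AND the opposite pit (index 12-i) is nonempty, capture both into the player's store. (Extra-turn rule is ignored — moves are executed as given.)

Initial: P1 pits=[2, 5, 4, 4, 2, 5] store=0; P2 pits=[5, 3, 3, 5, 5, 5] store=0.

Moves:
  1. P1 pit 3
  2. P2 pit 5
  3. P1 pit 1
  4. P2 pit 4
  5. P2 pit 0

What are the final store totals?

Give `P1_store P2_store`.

Answer: 2 3

Derivation:
Move 1: P1 pit3 -> P1=[2,5,4,0,3,6](1) P2=[6,3,3,5,5,5](0)
Move 2: P2 pit5 -> P1=[3,6,5,1,3,6](1) P2=[6,3,3,5,5,0](1)
Move 3: P1 pit1 -> P1=[3,0,6,2,4,7](2) P2=[7,3,3,5,5,0](1)
Move 4: P2 pit4 -> P1=[4,1,7,2,4,7](2) P2=[7,3,3,5,0,1](2)
Move 5: P2 pit0 -> P1=[5,1,7,2,4,7](2) P2=[0,4,4,6,1,2](3)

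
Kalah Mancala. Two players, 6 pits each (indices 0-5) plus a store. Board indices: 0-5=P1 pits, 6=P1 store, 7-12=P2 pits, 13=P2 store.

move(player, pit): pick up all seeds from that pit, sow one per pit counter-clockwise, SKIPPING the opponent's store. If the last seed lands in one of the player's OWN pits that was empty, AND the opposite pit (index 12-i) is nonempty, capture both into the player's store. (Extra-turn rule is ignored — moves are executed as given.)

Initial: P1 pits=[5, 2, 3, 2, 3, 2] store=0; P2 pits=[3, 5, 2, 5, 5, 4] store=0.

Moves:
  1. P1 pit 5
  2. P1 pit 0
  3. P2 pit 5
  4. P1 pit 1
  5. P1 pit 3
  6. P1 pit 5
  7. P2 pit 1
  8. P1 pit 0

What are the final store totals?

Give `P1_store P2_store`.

Move 1: P1 pit5 -> P1=[5,2,3,2,3,0](1) P2=[4,5,2,5,5,4](0)
Move 2: P1 pit0 -> P1=[0,3,4,3,4,0](6) P2=[0,5,2,5,5,4](0)
Move 3: P2 pit5 -> P1=[1,4,5,3,4,0](6) P2=[0,5,2,5,5,0](1)
Move 4: P1 pit1 -> P1=[1,0,6,4,5,1](6) P2=[0,5,2,5,5,0](1)
Move 5: P1 pit3 -> P1=[1,0,6,0,6,2](7) P2=[1,5,2,5,5,0](1)
Move 6: P1 pit5 -> P1=[1,0,6,0,6,0](8) P2=[2,5,2,5,5,0](1)
Move 7: P2 pit1 -> P1=[1,0,6,0,6,0](8) P2=[2,0,3,6,6,1](2)
Move 8: P1 pit0 -> P1=[0,0,6,0,6,0](15) P2=[2,0,3,6,0,1](2)

Answer: 15 2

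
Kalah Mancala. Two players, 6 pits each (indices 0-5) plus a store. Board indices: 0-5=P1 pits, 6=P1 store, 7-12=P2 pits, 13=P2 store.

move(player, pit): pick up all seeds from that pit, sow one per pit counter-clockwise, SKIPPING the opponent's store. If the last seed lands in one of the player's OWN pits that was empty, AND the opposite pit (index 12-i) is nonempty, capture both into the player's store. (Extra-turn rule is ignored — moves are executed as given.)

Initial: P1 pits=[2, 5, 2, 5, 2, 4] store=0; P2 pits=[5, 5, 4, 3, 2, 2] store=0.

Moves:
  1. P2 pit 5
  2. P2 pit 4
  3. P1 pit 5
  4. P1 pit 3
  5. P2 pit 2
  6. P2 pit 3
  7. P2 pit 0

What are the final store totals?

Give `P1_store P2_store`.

Move 1: P2 pit5 -> P1=[3,5,2,5,2,4](0) P2=[5,5,4,3,2,0](1)
Move 2: P2 pit4 -> P1=[3,5,2,5,2,4](0) P2=[5,5,4,3,0,1](2)
Move 3: P1 pit5 -> P1=[3,5,2,5,2,0](1) P2=[6,6,5,3,0,1](2)
Move 4: P1 pit3 -> P1=[3,5,2,0,3,1](2) P2=[7,7,5,3,0,1](2)
Move 5: P2 pit2 -> P1=[4,5,2,0,3,1](2) P2=[7,7,0,4,1,2](3)
Move 6: P2 pit3 -> P1=[5,5,2,0,3,1](2) P2=[7,7,0,0,2,3](4)
Move 7: P2 pit0 -> P1=[6,5,2,0,3,1](2) P2=[0,8,1,1,3,4](5)

Answer: 2 5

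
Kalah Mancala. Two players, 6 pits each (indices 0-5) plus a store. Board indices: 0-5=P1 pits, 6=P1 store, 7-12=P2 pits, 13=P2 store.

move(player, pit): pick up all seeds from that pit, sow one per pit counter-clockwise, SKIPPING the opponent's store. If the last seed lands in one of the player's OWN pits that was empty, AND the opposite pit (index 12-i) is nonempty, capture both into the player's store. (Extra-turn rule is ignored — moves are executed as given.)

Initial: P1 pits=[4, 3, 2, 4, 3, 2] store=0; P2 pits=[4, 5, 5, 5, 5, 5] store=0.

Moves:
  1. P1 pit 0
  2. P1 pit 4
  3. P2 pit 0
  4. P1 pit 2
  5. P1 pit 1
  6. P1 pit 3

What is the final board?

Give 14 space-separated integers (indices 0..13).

Answer: 0 0 1 0 3 6 2 1 8 7 7 6 6 0

Derivation:
Move 1: P1 pit0 -> P1=[0,4,3,5,4,2](0) P2=[4,5,5,5,5,5](0)
Move 2: P1 pit4 -> P1=[0,4,3,5,0,3](1) P2=[5,6,5,5,5,5](0)
Move 3: P2 pit0 -> P1=[0,4,3,5,0,3](1) P2=[0,7,6,6,6,6](0)
Move 4: P1 pit2 -> P1=[0,4,0,6,1,4](1) P2=[0,7,6,6,6,6](0)
Move 5: P1 pit1 -> P1=[0,0,1,7,2,5](1) P2=[0,7,6,6,6,6](0)
Move 6: P1 pit3 -> P1=[0,0,1,0,3,6](2) P2=[1,8,7,7,6,6](0)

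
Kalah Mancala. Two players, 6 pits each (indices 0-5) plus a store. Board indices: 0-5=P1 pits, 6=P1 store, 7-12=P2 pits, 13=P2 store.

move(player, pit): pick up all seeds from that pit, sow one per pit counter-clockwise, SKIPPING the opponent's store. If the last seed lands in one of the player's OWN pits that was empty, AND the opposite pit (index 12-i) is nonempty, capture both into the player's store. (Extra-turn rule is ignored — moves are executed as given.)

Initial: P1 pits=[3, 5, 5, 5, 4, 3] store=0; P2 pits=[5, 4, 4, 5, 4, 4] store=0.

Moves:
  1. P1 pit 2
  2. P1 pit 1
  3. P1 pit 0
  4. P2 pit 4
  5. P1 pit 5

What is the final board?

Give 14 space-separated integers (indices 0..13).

Move 1: P1 pit2 -> P1=[3,5,0,6,5,4](1) P2=[6,4,4,5,4,4](0)
Move 2: P1 pit1 -> P1=[3,0,1,7,6,5](2) P2=[6,4,4,5,4,4](0)
Move 3: P1 pit0 -> P1=[0,1,2,8,6,5](2) P2=[6,4,4,5,4,4](0)
Move 4: P2 pit4 -> P1=[1,2,2,8,6,5](2) P2=[6,4,4,5,0,5](1)
Move 5: P1 pit5 -> P1=[1,2,2,8,6,0](3) P2=[7,5,5,6,0,5](1)

Answer: 1 2 2 8 6 0 3 7 5 5 6 0 5 1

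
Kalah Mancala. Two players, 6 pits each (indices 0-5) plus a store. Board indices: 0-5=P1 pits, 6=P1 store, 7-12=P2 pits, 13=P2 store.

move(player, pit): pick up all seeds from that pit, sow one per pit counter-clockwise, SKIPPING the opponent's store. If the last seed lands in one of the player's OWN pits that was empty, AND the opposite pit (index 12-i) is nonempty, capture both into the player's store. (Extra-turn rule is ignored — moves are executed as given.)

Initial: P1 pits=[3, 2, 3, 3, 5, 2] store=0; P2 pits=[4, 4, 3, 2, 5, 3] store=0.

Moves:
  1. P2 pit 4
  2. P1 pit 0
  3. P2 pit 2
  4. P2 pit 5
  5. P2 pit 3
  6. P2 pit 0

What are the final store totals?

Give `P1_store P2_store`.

Answer: 0 3

Derivation:
Move 1: P2 pit4 -> P1=[4,3,4,3,5,2](0) P2=[4,4,3,2,0,4](1)
Move 2: P1 pit0 -> P1=[0,4,5,4,6,2](0) P2=[4,4,3,2,0,4](1)
Move 3: P2 pit2 -> P1=[0,4,5,4,6,2](0) P2=[4,4,0,3,1,5](1)
Move 4: P2 pit5 -> P1=[1,5,6,5,6,2](0) P2=[4,4,0,3,1,0](2)
Move 5: P2 pit3 -> P1=[1,5,6,5,6,2](0) P2=[4,4,0,0,2,1](3)
Move 6: P2 pit0 -> P1=[1,5,6,5,6,2](0) P2=[0,5,1,1,3,1](3)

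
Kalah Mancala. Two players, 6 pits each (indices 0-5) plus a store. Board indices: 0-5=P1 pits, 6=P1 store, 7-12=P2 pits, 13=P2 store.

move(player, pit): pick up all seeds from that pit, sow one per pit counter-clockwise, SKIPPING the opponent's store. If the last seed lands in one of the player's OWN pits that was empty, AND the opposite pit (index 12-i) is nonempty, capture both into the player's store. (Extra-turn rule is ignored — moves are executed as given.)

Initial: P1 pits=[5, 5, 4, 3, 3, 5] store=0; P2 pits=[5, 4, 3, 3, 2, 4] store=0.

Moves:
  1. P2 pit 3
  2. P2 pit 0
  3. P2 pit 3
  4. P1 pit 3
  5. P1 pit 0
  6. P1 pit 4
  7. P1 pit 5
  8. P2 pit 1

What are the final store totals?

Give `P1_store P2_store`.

Answer: 11 2

Derivation:
Move 1: P2 pit3 -> P1=[5,5,4,3,3,5](0) P2=[5,4,3,0,3,5](1)
Move 2: P2 pit0 -> P1=[5,5,4,3,3,5](0) P2=[0,5,4,1,4,6](1)
Move 3: P2 pit3 -> P1=[5,5,4,3,3,5](0) P2=[0,5,4,0,5,6](1)
Move 4: P1 pit3 -> P1=[5,5,4,0,4,6](1) P2=[0,5,4,0,5,6](1)
Move 5: P1 pit0 -> P1=[0,6,5,1,5,7](1) P2=[0,5,4,0,5,6](1)
Move 6: P1 pit4 -> P1=[0,6,5,1,0,8](2) P2=[1,6,5,0,5,6](1)
Move 7: P1 pit5 -> P1=[0,6,5,1,0,0](11) P2=[2,7,6,1,6,0](1)
Move 8: P2 pit1 -> P1=[1,7,5,1,0,0](11) P2=[2,0,7,2,7,1](2)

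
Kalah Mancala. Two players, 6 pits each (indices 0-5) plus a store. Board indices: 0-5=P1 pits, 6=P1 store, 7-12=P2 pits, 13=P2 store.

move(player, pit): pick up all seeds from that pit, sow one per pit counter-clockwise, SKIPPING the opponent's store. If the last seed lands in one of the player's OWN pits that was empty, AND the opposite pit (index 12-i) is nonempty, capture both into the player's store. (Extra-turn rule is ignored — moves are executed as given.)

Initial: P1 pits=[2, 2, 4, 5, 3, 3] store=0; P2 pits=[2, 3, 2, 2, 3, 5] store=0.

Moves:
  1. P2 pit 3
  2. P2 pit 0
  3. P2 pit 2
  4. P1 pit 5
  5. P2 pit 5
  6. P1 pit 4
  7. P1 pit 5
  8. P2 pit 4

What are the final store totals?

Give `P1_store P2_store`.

Answer: 3 2

Derivation:
Move 1: P2 pit3 -> P1=[2,2,4,5,3,3](0) P2=[2,3,2,0,4,6](0)
Move 2: P2 pit0 -> P1=[2,2,4,5,3,3](0) P2=[0,4,3,0,4,6](0)
Move 3: P2 pit2 -> P1=[2,2,4,5,3,3](0) P2=[0,4,0,1,5,7](0)
Move 4: P1 pit5 -> P1=[2,2,4,5,3,0](1) P2=[1,5,0,1,5,7](0)
Move 5: P2 pit5 -> P1=[3,3,5,6,4,1](1) P2=[1,5,0,1,5,0](1)
Move 6: P1 pit4 -> P1=[3,3,5,6,0,2](2) P2=[2,6,0,1,5,0](1)
Move 7: P1 pit5 -> P1=[3,3,5,6,0,0](3) P2=[3,6,0,1,5,0](1)
Move 8: P2 pit4 -> P1=[4,4,6,6,0,0](3) P2=[3,6,0,1,0,1](2)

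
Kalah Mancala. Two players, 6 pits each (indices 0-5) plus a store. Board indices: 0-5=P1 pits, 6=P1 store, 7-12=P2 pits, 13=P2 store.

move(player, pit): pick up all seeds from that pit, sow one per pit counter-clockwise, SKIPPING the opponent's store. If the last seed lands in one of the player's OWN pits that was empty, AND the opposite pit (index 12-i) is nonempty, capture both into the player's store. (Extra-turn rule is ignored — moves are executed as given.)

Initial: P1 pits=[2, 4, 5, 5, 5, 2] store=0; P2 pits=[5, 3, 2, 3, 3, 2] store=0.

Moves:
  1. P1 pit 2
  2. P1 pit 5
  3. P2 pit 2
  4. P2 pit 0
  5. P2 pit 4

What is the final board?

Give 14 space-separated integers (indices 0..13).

Move 1: P1 pit2 -> P1=[2,4,0,6,6,3](1) P2=[6,3,2,3,3,2](0)
Move 2: P1 pit5 -> P1=[2,4,0,6,6,0](2) P2=[7,4,2,3,3,2](0)
Move 3: P2 pit2 -> P1=[2,4,0,6,6,0](2) P2=[7,4,0,4,4,2](0)
Move 4: P2 pit0 -> P1=[3,4,0,6,6,0](2) P2=[0,5,1,5,5,3](1)
Move 5: P2 pit4 -> P1=[4,5,1,6,6,0](2) P2=[0,5,1,5,0,4](2)

Answer: 4 5 1 6 6 0 2 0 5 1 5 0 4 2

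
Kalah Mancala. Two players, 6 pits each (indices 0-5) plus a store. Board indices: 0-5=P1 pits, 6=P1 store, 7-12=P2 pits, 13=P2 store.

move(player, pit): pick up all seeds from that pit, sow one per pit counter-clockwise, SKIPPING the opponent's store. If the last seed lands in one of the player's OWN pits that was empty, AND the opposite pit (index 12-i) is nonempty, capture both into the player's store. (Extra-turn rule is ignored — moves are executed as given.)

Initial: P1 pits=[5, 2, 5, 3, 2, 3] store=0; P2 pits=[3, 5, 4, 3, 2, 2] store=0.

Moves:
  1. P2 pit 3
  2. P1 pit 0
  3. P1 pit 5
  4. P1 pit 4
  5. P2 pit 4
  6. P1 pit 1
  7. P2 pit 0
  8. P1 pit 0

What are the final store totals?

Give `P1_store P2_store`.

Answer: 11 2

Derivation:
Move 1: P2 pit3 -> P1=[5,2,5,3,2,3](0) P2=[3,5,4,0,3,3](1)
Move 2: P1 pit0 -> P1=[0,3,6,4,3,4](0) P2=[3,5,4,0,3,3](1)
Move 3: P1 pit5 -> P1=[0,3,6,4,3,0](1) P2=[4,6,5,0,3,3](1)
Move 4: P1 pit4 -> P1=[0,3,6,4,0,1](2) P2=[5,6,5,0,3,3](1)
Move 5: P2 pit4 -> P1=[1,3,6,4,0,1](2) P2=[5,6,5,0,0,4](2)
Move 6: P1 pit1 -> P1=[1,0,7,5,0,1](9) P2=[5,0,5,0,0,4](2)
Move 7: P2 pit0 -> P1=[1,0,7,5,0,1](9) P2=[0,1,6,1,1,5](2)
Move 8: P1 pit0 -> P1=[0,0,7,5,0,1](11) P2=[0,1,6,1,0,5](2)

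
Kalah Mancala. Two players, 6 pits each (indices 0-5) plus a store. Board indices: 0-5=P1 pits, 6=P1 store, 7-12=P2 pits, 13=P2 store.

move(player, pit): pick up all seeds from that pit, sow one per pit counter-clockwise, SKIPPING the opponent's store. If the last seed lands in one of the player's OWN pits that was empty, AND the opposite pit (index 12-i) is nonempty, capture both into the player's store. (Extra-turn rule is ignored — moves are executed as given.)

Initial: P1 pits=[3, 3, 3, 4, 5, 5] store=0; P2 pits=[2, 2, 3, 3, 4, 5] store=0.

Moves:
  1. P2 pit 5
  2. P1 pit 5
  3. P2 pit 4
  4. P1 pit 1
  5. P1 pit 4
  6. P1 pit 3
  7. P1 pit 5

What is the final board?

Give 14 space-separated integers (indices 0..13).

Answer: 5 0 5 0 1 0 5 6 6 6 5 0 1 2

Derivation:
Move 1: P2 pit5 -> P1=[4,4,4,5,5,5](0) P2=[2,2,3,3,4,0](1)
Move 2: P1 pit5 -> P1=[4,4,4,5,5,0](1) P2=[3,3,4,4,4,0](1)
Move 3: P2 pit4 -> P1=[5,5,4,5,5,0](1) P2=[3,3,4,4,0,1](2)
Move 4: P1 pit1 -> P1=[5,0,5,6,6,1](2) P2=[3,3,4,4,0,1](2)
Move 5: P1 pit4 -> P1=[5,0,5,6,0,2](3) P2=[4,4,5,5,0,1](2)
Move 6: P1 pit3 -> P1=[5,0,5,0,1,3](4) P2=[5,5,6,5,0,1](2)
Move 7: P1 pit5 -> P1=[5,0,5,0,1,0](5) P2=[6,6,6,5,0,1](2)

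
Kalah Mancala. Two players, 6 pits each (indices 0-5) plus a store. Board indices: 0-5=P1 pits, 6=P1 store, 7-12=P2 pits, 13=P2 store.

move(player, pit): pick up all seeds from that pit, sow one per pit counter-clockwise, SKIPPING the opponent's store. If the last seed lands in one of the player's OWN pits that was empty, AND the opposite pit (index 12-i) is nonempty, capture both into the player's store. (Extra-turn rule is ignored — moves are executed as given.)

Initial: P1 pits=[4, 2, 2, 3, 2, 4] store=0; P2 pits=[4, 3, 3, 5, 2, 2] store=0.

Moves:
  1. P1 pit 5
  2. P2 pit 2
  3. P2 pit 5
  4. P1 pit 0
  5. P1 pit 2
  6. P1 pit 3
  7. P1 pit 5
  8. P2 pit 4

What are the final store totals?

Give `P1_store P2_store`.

Answer: 9 3

Derivation:
Move 1: P1 pit5 -> P1=[4,2,2,3,2,0](1) P2=[5,4,4,5,2,2](0)
Move 2: P2 pit2 -> P1=[4,2,2,3,2,0](1) P2=[5,4,0,6,3,3](1)
Move 3: P2 pit5 -> P1=[5,3,2,3,2,0](1) P2=[5,4,0,6,3,0](2)
Move 4: P1 pit0 -> P1=[0,4,3,4,3,0](7) P2=[0,4,0,6,3,0](2)
Move 5: P1 pit2 -> P1=[0,4,0,5,4,1](7) P2=[0,4,0,6,3,0](2)
Move 6: P1 pit3 -> P1=[0,4,0,0,5,2](8) P2=[1,5,0,6,3,0](2)
Move 7: P1 pit5 -> P1=[0,4,0,0,5,0](9) P2=[2,5,0,6,3,0](2)
Move 8: P2 pit4 -> P1=[1,4,0,0,5,0](9) P2=[2,5,0,6,0,1](3)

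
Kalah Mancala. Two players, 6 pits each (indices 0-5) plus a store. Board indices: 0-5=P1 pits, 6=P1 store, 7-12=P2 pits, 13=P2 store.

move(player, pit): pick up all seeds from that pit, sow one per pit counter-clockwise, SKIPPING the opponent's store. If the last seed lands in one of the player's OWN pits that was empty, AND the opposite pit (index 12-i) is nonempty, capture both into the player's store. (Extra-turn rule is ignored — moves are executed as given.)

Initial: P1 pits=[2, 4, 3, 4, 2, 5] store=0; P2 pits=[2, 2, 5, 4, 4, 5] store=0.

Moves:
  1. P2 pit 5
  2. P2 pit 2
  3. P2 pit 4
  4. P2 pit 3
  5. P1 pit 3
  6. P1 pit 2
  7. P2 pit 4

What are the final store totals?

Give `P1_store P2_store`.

Move 1: P2 pit5 -> P1=[3,5,4,5,2,5](0) P2=[2,2,5,4,4,0](1)
Move 2: P2 pit2 -> P1=[4,5,4,5,2,5](0) P2=[2,2,0,5,5,1](2)
Move 3: P2 pit4 -> P1=[5,6,5,5,2,5](0) P2=[2,2,0,5,0,2](3)
Move 4: P2 pit3 -> P1=[6,7,5,5,2,5](0) P2=[2,2,0,0,1,3](4)
Move 5: P1 pit3 -> P1=[6,7,5,0,3,6](1) P2=[3,3,0,0,1,3](4)
Move 6: P1 pit2 -> P1=[6,7,0,1,4,7](2) P2=[4,3,0,0,1,3](4)
Move 7: P2 pit4 -> P1=[6,7,0,1,4,7](2) P2=[4,3,0,0,0,4](4)

Answer: 2 4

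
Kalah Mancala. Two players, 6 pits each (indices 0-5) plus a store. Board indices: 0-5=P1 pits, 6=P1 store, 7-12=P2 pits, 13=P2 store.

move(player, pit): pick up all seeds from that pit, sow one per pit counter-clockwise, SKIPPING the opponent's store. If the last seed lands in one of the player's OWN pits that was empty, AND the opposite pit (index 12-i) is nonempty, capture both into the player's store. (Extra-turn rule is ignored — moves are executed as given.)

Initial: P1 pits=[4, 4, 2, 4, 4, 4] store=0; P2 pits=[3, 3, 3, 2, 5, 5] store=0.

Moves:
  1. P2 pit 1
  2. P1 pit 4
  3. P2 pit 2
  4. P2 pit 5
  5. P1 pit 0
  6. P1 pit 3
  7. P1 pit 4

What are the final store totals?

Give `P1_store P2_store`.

Move 1: P2 pit1 -> P1=[4,4,2,4,4,4](0) P2=[3,0,4,3,6,5](0)
Move 2: P1 pit4 -> P1=[4,4,2,4,0,5](1) P2=[4,1,4,3,6,5](0)
Move 3: P2 pit2 -> P1=[4,4,2,4,0,5](1) P2=[4,1,0,4,7,6](1)
Move 4: P2 pit5 -> P1=[5,5,3,5,1,5](1) P2=[4,1,0,4,7,0](2)
Move 5: P1 pit0 -> P1=[0,6,4,6,2,6](1) P2=[4,1,0,4,7,0](2)
Move 6: P1 pit3 -> P1=[0,6,4,0,3,7](2) P2=[5,2,1,4,7,0](2)
Move 7: P1 pit4 -> P1=[0,6,4,0,0,8](3) P2=[6,2,1,4,7,0](2)

Answer: 3 2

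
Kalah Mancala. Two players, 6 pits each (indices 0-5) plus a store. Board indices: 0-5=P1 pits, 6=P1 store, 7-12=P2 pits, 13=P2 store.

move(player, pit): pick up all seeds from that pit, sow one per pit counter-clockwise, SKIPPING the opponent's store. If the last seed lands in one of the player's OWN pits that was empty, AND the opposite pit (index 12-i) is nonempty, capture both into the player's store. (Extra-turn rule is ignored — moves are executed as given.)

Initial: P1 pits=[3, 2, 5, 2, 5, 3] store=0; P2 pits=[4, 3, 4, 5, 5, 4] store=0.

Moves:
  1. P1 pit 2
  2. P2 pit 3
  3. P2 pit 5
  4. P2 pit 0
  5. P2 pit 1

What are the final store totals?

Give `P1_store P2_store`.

Answer: 1 8

Derivation:
Move 1: P1 pit2 -> P1=[3,2,0,3,6,4](1) P2=[5,3,4,5,5,4](0)
Move 2: P2 pit3 -> P1=[4,3,0,3,6,4](1) P2=[5,3,4,0,6,5](1)
Move 3: P2 pit5 -> P1=[5,4,1,4,6,4](1) P2=[5,3,4,0,6,0](2)
Move 4: P2 pit0 -> P1=[0,4,1,4,6,4](1) P2=[0,4,5,1,7,0](8)
Move 5: P2 pit1 -> P1=[0,4,1,4,6,4](1) P2=[0,0,6,2,8,1](8)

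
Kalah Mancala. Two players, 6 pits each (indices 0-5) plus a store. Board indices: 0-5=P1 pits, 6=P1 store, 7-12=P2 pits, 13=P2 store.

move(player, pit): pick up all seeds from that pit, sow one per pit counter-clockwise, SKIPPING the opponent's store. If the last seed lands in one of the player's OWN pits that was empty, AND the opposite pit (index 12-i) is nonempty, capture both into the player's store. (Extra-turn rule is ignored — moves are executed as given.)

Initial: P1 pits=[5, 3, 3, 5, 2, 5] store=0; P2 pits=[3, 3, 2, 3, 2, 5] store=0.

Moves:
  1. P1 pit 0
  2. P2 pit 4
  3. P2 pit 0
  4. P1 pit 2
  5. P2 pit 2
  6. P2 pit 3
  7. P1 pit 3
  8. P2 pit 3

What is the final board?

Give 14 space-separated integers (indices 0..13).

Move 1: P1 pit0 -> P1=[0,4,4,6,3,6](0) P2=[3,3,2,3,2,5](0)
Move 2: P2 pit4 -> P1=[0,4,4,6,3,6](0) P2=[3,3,2,3,0,6](1)
Move 3: P2 pit0 -> P1=[0,4,4,6,3,6](0) P2=[0,4,3,4,0,6](1)
Move 4: P1 pit2 -> P1=[0,4,0,7,4,7](1) P2=[0,4,3,4,0,6](1)
Move 5: P2 pit2 -> P1=[0,4,0,7,4,7](1) P2=[0,4,0,5,1,7](1)
Move 6: P2 pit3 -> P1=[1,5,0,7,4,7](1) P2=[0,4,0,0,2,8](2)
Move 7: P1 pit3 -> P1=[1,5,0,0,5,8](2) P2=[1,5,1,1,2,8](2)
Move 8: P2 pit3 -> P1=[1,5,0,0,5,8](2) P2=[1,5,1,0,3,8](2)

Answer: 1 5 0 0 5 8 2 1 5 1 0 3 8 2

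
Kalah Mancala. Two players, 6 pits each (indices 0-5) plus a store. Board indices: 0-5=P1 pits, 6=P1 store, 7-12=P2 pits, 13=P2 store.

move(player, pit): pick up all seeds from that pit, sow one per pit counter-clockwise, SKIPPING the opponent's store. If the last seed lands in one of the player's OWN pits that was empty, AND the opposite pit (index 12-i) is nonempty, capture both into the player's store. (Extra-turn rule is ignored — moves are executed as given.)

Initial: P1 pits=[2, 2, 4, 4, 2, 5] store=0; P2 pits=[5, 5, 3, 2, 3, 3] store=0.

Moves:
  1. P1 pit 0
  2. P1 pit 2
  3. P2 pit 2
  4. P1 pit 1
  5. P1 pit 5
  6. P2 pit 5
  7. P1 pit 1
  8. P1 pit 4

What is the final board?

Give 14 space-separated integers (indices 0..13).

Answer: 1 0 3 6 0 1 3 8 7 1 4 5 0 1

Derivation:
Move 1: P1 pit0 -> P1=[0,3,5,4,2,5](0) P2=[5,5,3,2,3,3](0)
Move 2: P1 pit2 -> P1=[0,3,0,5,3,6](1) P2=[6,5,3,2,3,3](0)
Move 3: P2 pit2 -> P1=[0,3,0,5,3,6](1) P2=[6,5,0,3,4,4](0)
Move 4: P1 pit1 -> P1=[0,0,1,6,4,6](1) P2=[6,5,0,3,4,4](0)
Move 5: P1 pit5 -> P1=[0,0,1,6,4,0](2) P2=[7,6,1,4,5,4](0)
Move 6: P2 pit5 -> P1=[1,1,2,6,4,0](2) P2=[7,6,1,4,5,0](1)
Move 7: P1 pit1 -> P1=[1,0,3,6,4,0](2) P2=[7,6,1,4,5,0](1)
Move 8: P1 pit4 -> P1=[1,0,3,6,0,1](3) P2=[8,7,1,4,5,0](1)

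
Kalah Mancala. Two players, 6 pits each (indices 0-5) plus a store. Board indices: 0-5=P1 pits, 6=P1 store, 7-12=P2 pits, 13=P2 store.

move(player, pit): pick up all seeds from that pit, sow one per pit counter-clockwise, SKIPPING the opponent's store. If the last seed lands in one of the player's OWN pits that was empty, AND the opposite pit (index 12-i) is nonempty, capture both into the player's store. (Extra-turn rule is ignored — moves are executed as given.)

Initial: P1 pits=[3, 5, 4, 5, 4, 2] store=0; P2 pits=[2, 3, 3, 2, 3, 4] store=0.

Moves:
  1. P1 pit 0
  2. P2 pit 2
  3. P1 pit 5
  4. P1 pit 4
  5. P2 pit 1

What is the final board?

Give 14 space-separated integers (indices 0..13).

Answer: 0 6 5 6 0 1 2 4 0 1 4 5 6 0

Derivation:
Move 1: P1 pit0 -> P1=[0,6,5,6,4,2](0) P2=[2,3,3,2,3,4](0)
Move 2: P2 pit2 -> P1=[0,6,5,6,4,2](0) P2=[2,3,0,3,4,5](0)
Move 3: P1 pit5 -> P1=[0,6,5,6,4,0](1) P2=[3,3,0,3,4,5](0)
Move 4: P1 pit4 -> P1=[0,6,5,6,0,1](2) P2=[4,4,0,3,4,5](0)
Move 5: P2 pit1 -> P1=[0,6,5,6,0,1](2) P2=[4,0,1,4,5,6](0)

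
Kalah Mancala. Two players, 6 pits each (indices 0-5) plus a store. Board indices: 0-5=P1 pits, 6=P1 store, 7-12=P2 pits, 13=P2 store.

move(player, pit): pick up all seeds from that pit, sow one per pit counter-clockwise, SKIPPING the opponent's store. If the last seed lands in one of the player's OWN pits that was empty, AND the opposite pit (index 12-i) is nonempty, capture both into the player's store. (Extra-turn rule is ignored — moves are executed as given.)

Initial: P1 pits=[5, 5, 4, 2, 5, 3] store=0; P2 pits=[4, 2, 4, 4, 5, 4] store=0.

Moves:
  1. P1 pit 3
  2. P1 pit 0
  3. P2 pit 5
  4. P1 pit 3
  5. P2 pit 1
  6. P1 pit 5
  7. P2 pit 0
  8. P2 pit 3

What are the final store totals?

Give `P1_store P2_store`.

Move 1: P1 pit3 -> P1=[5,5,4,0,6,4](0) P2=[4,2,4,4,5,4](0)
Move 2: P1 pit0 -> P1=[0,6,5,1,7,5](0) P2=[4,2,4,4,5,4](0)
Move 3: P2 pit5 -> P1=[1,7,6,1,7,5](0) P2=[4,2,4,4,5,0](1)
Move 4: P1 pit3 -> P1=[1,7,6,0,8,5](0) P2=[4,2,4,4,5,0](1)
Move 5: P2 pit1 -> P1=[1,7,6,0,8,5](0) P2=[4,0,5,5,5,0](1)
Move 6: P1 pit5 -> P1=[1,7,6,0,8,0](1) P2=[5,1,6,6,5,0](1)
Move 7: P2 pit0 -> P1=[0,7,6,0,8,0](1) P2=[0,2,7,7,6,0](3)
Move 8: P2 pit3 -> P1=[1,8,7,1,8,0](1) P2=[0,2,7,0,7,1](4)

Answer: 1 4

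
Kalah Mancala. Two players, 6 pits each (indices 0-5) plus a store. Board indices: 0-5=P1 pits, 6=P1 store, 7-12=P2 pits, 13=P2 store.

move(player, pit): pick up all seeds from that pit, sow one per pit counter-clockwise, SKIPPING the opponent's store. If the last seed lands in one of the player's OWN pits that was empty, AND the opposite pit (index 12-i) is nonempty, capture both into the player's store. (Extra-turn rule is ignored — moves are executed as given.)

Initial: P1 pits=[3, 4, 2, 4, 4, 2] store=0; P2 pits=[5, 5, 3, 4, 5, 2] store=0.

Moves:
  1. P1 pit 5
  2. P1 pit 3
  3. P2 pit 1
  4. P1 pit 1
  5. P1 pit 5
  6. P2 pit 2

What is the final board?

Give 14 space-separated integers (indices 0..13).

Answer: 3 0 3 1 6 0 3 8 0 0 6 7 4 2

Derivation:
Move 1: P1 pit5 -> P1=[3,4,2,4,4,0](1) P2=[6,5,3,4,5,2](0)
Move 2: P1 pit3 -> P1=[3,4,2,0,5,1](2) P2=[7,5,3,4,5,2](0)
Move 3: P2 pit1 -> P1=[3,4,2,0,5,1](2) P2=[7,0,4,5,6,3](1)
Move 4: P1 pit1 -> P1=[3,0,3,1,6,2](2) P2=[7,0,4,5,6,3](1)
Move 5: P1 pit5 -> P1=[3,0,3,1,6,0](3) P2=[8,0,4,5,6,3](1)
Move 6: P2 pit2 -> P1=[3,0,3,1,6,0](3) P2=[8,0,0,6,7,4](2)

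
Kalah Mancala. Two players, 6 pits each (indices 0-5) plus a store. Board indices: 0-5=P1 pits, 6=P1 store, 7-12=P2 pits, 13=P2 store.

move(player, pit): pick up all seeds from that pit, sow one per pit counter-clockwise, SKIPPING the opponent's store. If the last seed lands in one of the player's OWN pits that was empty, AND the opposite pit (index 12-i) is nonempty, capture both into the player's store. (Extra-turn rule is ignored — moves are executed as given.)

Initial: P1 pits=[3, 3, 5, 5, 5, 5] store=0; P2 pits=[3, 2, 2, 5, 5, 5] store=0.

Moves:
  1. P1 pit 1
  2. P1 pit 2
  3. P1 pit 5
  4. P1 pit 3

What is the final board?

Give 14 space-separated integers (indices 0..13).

Move 1: P1 pit1 -> P1=[3,0,6,6,6,5](0) P2=[3,2,2,5,5,5](0)
Move 2: P1 pit2 -> P1=[3,0,0,7,7,6](1) P2=[4,3,2,5,5,5](0)
Move 3: P1 pit5 -> P1=[3,0,0,7,7,0](2) P2=[5,4,3,6,6,5](0)
Move 4: P1 pit3 -> P1=[3,0,0,0,8,1](3) P2=[6,5,4,7,6,5](0)

Answer: 3 0 0 0 8 1 3 6 5 4 7 6 5 0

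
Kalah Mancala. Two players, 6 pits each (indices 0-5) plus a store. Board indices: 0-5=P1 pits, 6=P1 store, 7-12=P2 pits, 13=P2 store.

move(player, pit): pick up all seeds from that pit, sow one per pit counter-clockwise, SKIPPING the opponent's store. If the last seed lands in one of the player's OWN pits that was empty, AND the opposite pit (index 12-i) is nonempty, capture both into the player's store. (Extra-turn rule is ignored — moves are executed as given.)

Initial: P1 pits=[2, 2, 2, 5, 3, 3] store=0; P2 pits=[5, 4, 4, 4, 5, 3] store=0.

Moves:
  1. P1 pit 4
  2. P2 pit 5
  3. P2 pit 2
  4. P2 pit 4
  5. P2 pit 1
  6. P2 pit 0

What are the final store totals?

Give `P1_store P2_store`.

Move 1: P1 pit4 -> P1=[2,2,2,5,0,4](1) P2=[6,4,4,4,5,3](0)
Move 2: P2 pit5 -> P1=[3,3,2,5,0,4](1) P2=[6,4,4,4,5,0](1)
Move 3: P2 pit2 -> P1=[3,3,2,5,0,4](1) P2=[6,4,0,5,6,1](2)
Move 4: P2 pit4 -> P1=[4,4,3,6,0,4](1) P2=[6,4,0,5,0,2](3)
Move 5: P2 pit1 -> P1=[4,4,3,6,0,4](1) P2=[6,0,1,6,1,3](3)
Move 6: P2 pit0 -> P1=[4,4,3,6,0,4](1) P2=[0,1,2,7,2,4](4)

Answer: 1 4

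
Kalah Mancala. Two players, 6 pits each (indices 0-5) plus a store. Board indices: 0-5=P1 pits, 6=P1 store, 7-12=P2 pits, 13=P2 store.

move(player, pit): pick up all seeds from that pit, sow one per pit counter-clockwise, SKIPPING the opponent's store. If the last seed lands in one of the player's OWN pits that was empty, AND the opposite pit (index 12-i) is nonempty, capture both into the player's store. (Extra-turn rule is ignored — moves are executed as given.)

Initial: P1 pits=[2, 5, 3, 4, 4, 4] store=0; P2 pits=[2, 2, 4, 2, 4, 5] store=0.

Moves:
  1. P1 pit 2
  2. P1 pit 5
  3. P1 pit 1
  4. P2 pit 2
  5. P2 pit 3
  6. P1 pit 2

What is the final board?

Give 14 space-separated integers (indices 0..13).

Move 1: P1 pit2 -> P1=[2,5,0,5,5,5](0) P2=[2,2,4,2,4,5](0)
Move 2: P1 pit5 -> P1=[2,5,0,5,5,0](1) P2=[3,3,5,3,4,5](0)
Move 3: P1 pit1 -> P1=[2,0,1,6,6,1](2) P2=[3,3,5,3,4,5](0)
Move 4: P2 pit2 -> P1=[3,0,1,6,6,1](2) P2=[3,3,0,4,5,6](1)
Move 5: P2 pit3 -> P1=[4,0,1,6,6,1](2) P2=[3,3,0,0,6,7](2)
Move 6: P1 pit2 -> P1=[4,0,0,7,6,1](2) P2=[3,3,0,0,6,7](2)

Answer: 4 0 0 7 6 1 2 3 3 0 0 6 7 2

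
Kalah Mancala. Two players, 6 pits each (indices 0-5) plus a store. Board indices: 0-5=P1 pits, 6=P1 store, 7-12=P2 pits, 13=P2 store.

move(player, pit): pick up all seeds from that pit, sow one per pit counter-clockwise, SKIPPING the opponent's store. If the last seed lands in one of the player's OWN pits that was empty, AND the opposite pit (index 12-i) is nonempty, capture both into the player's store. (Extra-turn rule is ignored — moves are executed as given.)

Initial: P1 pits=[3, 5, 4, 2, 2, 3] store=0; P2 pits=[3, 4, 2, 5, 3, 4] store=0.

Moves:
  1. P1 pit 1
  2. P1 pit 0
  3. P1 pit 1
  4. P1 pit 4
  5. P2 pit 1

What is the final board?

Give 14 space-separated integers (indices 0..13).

Move 1: P1 pit1 -> P1=[3,0,5,3,3,4](1) P2=[3,4,2,5,3,4](0)
Move 2: P1 pit0 -> P1=[0,1,6,4,3,4](1) P2=[3,4,2,5,3,4](0)
Move 3: P1 pit1 -> P1=[0,0,7,4,3,4](1) P2=[3,4,2,5,3,4](0)
Move 4: P1 pit4 -> P1=[0,0,7,4,0,5](2) P2=[4,4,2,5,3,4](0)
Move 5: P2 pit1 -> P1=[0,0,7,4,0,5](2) P2=[4,0,3,6,4,5](0)

Answer: 0 0 7 4 0 5 2 4 0 3 6 4 5 0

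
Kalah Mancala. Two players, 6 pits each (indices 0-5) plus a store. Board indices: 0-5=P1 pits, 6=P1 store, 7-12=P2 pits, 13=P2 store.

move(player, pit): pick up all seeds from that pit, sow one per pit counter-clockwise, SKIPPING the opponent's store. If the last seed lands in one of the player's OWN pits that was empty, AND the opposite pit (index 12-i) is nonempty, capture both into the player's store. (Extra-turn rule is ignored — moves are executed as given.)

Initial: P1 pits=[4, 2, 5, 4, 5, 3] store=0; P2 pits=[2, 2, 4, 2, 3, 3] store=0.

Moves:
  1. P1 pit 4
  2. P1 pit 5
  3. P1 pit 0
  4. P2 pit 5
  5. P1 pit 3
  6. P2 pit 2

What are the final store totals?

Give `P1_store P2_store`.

Move 1: P1 pit4 -> P1=[4,2,5,4,0,4](1) P2=[3,3,5,2,3,3](0)
Move 2: P1 pit5 -> P1=[4,2,5,4,0,0](2) P2=[4,4,6,2,3,3](0)
Move 3: P1 pit0 -> P1=[0,3,6,5,0,0](7) P2=[4,0,6,2,3,3](0)
Move 4: P2 pit5 -> P1=[1,4,6,5,0,0](7) P2=[4,0,6,2,3,0](1)
Move 5: P1 pit3 -> P1=[1,4,6,0,1,1](8) P2=[5,1,6,2,3,0](1)
Move 6: P2 pit2 -> P1=[2,5,6,0,1,1](8) P2=[5,1,0,3,4,1](2)

Answer: 8 2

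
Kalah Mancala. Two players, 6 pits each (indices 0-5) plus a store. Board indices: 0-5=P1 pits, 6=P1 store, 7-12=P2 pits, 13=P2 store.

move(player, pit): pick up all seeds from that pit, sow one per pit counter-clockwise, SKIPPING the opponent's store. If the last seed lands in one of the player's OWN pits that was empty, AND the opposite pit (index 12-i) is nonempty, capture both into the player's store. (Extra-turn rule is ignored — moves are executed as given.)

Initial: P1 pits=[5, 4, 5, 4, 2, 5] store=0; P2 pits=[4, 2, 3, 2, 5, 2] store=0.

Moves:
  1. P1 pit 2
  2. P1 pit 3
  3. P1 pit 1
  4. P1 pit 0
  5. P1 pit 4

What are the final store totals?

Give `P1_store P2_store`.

Answer: 3 0

Derivation:
Move 1: P1 pit2 -> P1=[5,4,0,5,3,6](1) P2=[5,2,3,2,5,2](0)
Move 2: P1 pit3 -> P1=[5,4,0,0,4,7](2) P2=[6,3,3,2,5,2](0)
Move 3: P1 pit1 -> P1=[5,0,1,1,5,8](2) P2=[6,3,3,2,5,2](0)
Move 4: P1 pit0 -> P1=[0,1,2,2,6,9](2) P2=[6,3,3,2,5,2](0)
Move 5: P1 pit4 -> P1=[0,1,2,2,0,10](3) P2=[7,4,4,3,5,2](0)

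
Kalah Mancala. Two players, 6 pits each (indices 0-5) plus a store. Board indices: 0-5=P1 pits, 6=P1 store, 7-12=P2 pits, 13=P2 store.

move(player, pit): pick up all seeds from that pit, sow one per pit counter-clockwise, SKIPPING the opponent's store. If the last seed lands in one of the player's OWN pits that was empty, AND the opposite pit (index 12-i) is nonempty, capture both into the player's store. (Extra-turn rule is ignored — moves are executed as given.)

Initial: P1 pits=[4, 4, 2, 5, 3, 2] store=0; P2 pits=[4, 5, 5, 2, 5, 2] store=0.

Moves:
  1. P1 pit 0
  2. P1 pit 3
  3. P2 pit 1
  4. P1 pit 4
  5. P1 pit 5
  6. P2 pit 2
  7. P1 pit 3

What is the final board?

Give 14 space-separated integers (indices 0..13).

Answer: 2 6 4 0 2 0 3 7 2 0 4 7 4 2

Derivation:
Move 1: P1 pit0 -> P1=[0,5,3,6,4,2](0) P2=[4,5,5,2,5,2](0)
Move 2: P1 pit3 -> P1=[0,5,3,0,5,3](1) P2=[5,6,6,2,5,2](0)
Move 3: P2 pit1 -> P1=[1,5,3,0,5,3](1) P2=[5,0,7,3,6,3](1)
Move 4: P1 pit4 -> P1=[1,5,3,0,0,4](2) P2=[6,1,8,3,6,3](1)
Move 5: P1 pit5 -> P1=[1,5,3,0,0,0](3) P2=[7,2,9,3,6,3](1)
Move 6: P2 pit2 -> P1=[2,6,4,1,1,0](3) P2=[7,2,0,4,7,4](2)
Move 7: P1 pit3 -> P1=[2,6,4,0,2,0](3) P2=[7,2,0,4,7,4](2)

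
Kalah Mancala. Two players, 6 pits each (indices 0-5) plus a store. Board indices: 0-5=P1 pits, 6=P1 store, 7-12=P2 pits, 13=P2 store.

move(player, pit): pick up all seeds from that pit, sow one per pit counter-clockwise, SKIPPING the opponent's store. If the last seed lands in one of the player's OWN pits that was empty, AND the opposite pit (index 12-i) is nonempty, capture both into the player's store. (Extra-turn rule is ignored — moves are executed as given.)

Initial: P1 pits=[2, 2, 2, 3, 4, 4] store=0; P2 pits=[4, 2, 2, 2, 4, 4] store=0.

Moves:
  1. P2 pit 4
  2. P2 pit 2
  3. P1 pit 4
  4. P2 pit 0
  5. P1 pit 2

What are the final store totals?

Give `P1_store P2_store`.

Move 1: P2 pit4 -> P1=[3,3,2,3,4,4](0) P2=[4,2,2,2,0,5](1)
Move 2: P2 pit2 -> P1=[3,0,2,3,4,4](0) P2=[4,2,0,3,0,5](5)
Move 3: P1 pit4 -> P1=[3,0,2,3,0,5](1) P2=[5,3,0,3,0,5](5)
Move 4: P2 pit0 -> P1=[3,0,2,3,0,5](1) P2=[0,4,1,4,1,6](5)
Move 5: P1 pit2 -> P1=[3,0,0,4,0,5](6) P2=[0,0,1,4,1,6](5)

Answer: 6 5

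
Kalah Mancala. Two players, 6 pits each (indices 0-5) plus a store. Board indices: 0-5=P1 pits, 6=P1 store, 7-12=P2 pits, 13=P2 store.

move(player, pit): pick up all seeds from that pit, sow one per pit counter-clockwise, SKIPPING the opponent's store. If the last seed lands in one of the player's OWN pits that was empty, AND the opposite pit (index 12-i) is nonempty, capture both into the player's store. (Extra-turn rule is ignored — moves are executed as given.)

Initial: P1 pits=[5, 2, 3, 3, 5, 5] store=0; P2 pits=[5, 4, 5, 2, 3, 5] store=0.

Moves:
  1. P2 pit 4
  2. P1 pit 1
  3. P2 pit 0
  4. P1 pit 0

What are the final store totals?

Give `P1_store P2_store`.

Move 1: P2 pit4 -> P1=[6,2,3,3,5,5](0) P2=[5,4,5,2,0,6](1)
Move 2: P1 pit1 -> P1=[6,0,4,4,5,5](0) P2=[5,4,5,2,0,6](1)
Move 3: P2 pit0 -> P1=[6,0,4,4,5,5](0) P2=[0,5,6,3,1,7](1)
Move 4: P1 pit0 -> P1=[0,1,5,5,6,6](1) P2=[0,5,6,3,1,7](1)

Answer: 1 1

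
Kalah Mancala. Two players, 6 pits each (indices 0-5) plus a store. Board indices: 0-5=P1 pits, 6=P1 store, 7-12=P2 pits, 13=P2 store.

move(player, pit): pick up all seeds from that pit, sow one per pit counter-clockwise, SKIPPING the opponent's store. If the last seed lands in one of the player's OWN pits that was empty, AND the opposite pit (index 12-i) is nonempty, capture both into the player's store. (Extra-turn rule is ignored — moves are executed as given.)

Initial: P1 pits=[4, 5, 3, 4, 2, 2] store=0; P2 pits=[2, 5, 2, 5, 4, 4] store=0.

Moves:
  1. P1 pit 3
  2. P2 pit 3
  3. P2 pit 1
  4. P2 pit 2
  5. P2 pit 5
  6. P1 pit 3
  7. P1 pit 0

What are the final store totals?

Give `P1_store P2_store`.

Answer: 2 3

Derivation:
Move 1: P1 pit3 -> P1=[4,5,3,0,3,3](1) P2=[3,5,2,5,4,4](0)
Move 2: P2 pit3 -> P1=[5,6,3,0,3,3](1) P2=[3,5,2,0,5,5](1)
Move 3: P2 pit1 -> P1=[5,6,3,0,3,3](1) P2=[3,0,3,1,6,6](2)
Move 4: P2 pit2 -> P1=[5,6,3,0,3,3](1) P2=[3,0,0,2,7,7](2)
Move 5: P2 pit5 -> P1=[6,7,4,1,4,4](1) P2=[3,0,0,2,7,0](3)
Move 6: P1 pit3 -> P1=[6,7,4,0,5,4](1) P2=[3,0,0,2,7,0](3)
Move 7: P1 pit0 -> P1=[0,8,5,1,6,5](2) P2=[3,0,0,2,7,0](3)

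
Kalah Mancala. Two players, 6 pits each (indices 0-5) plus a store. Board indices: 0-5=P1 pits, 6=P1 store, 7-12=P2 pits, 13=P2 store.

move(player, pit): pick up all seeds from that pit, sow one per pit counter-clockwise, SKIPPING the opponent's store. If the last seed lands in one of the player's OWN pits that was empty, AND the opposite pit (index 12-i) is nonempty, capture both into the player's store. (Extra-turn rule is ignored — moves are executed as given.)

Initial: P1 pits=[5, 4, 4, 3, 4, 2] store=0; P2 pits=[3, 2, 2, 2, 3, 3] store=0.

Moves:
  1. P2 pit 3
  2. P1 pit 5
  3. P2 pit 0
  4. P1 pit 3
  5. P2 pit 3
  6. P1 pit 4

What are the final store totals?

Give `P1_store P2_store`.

Move 1: P2 pit3 -> P1=[5,4,4,3,4,2](0) P2=[3,2,2,0,4,4](0)
Move 2: P1 pit5 -> P1=[5,4,4,3,4,0](1) P2=[4,2,2,0,4,4](0)
Move 3: P2 pit0 -> P1=[5,4,4,3,4,0](1) P2=[0,3,3,1,5,4](0)
Move 4: P1 pit3 -> P1=[5,4,4,0,5,1](2) P2=[0,3,3,1,5,4](0)
Move 5: P2 pit3 -> P1=[5,4,4,0,5,1](2) P2=[0,3,3,0,6,4](0)
Move 6: P1 pit4 -> P1=[5,4,4,0,0,2](3) P2=[1,4,4,0,6,4](0)

Answer: 3 0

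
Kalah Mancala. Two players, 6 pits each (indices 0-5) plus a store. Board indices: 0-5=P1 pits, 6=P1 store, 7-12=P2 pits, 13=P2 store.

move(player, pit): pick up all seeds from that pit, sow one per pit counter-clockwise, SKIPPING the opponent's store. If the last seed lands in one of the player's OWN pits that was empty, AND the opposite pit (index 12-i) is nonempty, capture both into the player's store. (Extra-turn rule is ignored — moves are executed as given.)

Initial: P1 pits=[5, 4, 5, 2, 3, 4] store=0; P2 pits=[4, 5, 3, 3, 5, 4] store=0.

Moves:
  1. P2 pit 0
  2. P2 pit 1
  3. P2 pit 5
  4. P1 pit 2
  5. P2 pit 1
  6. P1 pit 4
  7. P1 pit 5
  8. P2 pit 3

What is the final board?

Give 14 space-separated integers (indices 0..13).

Answer: 8 6 1 4 0 0 3 3 2 7 0 9 1 3

Derivation:
Move 1: P2 pit0 -> P1=[5,4,5,2,3,4](0) P2=[0,6,4,4,6,4](0)
Move 2: P2 pit1 -> P1=[6,4,5,2,3,4](0) P2=[0,0,5,5,7,5](1)
Move 3: P2 pit5 -> P1=[7,5,6,3,3,4](0) P2=[0,0,5,5,7,0](2)
Move 4: P1 pit2 -> P1=[7,5,0,4,4,5](1) P2=[1,1,5,5,7,0](2)
Move 5: P2 pit1 -> P1=[7,5,0,4,4,5](1) P2=[1,0,6,5,7,0](2)
Move 6: P1 pit4 -> P1=[7,5,0,4,0,6](2) P2=[2,1,6,5,7,0](2)
Move 7: P1 pit5 -> P1=[7,5,0,4,0,0](3) P2=[3,2,7,6,8,0](2)
Move 8: P2 pit3 -> P1=[8,6,1,4,0,0](3) P2=[3,2,7,0,9,1](3)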